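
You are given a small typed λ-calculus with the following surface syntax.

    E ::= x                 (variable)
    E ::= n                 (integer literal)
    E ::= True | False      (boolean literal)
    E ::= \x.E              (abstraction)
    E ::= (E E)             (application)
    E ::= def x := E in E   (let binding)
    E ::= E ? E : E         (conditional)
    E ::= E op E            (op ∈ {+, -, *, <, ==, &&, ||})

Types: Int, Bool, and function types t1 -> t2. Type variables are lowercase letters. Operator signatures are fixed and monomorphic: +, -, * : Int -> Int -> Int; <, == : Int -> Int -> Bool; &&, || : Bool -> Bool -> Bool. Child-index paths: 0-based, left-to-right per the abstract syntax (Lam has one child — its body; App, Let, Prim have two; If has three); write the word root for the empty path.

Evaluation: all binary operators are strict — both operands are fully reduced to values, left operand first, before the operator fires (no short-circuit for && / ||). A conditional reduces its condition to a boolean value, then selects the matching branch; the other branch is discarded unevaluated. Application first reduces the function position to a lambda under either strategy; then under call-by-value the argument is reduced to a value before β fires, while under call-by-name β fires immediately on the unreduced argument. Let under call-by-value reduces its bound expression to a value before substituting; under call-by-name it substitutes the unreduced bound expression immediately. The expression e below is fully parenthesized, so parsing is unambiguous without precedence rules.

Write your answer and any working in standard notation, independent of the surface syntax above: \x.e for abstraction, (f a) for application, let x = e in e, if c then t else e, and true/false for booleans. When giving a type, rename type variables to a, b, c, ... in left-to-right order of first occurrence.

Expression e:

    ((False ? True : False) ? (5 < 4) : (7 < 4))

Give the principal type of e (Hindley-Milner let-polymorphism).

Trace:
  unify Bool ~ Bool
  unify Bool ~ Bool
  unify Bool ~ Bool
  unify Int ~ Int
  unify Int ~ Int
  unify Int ~ Int
  unify Int ~ Int
  unify Bool ~ Bool

Answer: Bool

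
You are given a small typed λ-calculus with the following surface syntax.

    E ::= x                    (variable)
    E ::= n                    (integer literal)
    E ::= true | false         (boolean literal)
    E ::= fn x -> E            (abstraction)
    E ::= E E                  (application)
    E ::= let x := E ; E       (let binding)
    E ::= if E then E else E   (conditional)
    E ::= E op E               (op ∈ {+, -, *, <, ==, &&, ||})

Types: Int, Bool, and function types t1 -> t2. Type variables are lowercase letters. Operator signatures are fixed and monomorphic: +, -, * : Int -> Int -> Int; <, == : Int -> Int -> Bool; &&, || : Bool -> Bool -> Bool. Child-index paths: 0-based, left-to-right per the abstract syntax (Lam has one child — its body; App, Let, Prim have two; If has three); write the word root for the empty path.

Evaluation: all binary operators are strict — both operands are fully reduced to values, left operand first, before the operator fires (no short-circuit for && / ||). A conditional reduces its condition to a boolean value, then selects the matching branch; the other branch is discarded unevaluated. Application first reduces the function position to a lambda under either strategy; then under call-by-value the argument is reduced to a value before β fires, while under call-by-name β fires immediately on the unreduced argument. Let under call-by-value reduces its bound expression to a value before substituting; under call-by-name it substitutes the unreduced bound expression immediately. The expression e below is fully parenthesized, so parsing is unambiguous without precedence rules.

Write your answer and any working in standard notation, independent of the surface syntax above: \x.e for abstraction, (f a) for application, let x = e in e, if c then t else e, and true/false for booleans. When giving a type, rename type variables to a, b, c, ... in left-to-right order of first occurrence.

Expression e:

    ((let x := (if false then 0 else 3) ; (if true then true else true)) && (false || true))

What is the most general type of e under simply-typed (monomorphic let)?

Answer: Bool

Working:
  unify Bool ~ Bool
  unify Int ~ Int
let x : Int
  unify Bool ~ Bool
  unify Bool ~ Bool
  unify Bool ~ Bool
  unify Bool ~ Bool
  unify Bool ~ Bool
  unify Bool ~ Bool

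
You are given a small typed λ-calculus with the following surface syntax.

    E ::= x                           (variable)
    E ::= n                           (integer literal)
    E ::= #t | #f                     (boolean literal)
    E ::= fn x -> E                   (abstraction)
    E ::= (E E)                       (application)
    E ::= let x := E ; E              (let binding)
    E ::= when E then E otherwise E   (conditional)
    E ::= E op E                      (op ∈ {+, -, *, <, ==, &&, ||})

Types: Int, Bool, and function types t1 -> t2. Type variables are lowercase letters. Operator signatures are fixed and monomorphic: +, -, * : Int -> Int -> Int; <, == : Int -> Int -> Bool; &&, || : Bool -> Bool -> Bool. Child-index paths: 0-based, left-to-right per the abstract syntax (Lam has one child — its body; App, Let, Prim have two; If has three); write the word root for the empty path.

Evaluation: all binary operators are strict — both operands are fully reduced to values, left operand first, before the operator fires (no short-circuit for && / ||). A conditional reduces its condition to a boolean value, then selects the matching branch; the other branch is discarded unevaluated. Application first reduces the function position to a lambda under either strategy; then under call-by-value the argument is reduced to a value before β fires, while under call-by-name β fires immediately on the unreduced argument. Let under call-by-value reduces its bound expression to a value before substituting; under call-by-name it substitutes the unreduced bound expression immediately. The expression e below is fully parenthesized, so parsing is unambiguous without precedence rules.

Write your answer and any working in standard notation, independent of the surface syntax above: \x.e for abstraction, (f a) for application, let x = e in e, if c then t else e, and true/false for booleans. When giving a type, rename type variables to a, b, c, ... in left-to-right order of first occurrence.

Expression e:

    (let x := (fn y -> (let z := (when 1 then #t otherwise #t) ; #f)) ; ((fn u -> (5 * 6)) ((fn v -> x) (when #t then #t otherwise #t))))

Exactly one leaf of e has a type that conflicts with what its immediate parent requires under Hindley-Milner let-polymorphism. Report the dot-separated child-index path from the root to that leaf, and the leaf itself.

Answer: 0.0.0.0 : 1

Working:
  unify Int ~ Bool
  FAIL: mismatch Int ~ Bool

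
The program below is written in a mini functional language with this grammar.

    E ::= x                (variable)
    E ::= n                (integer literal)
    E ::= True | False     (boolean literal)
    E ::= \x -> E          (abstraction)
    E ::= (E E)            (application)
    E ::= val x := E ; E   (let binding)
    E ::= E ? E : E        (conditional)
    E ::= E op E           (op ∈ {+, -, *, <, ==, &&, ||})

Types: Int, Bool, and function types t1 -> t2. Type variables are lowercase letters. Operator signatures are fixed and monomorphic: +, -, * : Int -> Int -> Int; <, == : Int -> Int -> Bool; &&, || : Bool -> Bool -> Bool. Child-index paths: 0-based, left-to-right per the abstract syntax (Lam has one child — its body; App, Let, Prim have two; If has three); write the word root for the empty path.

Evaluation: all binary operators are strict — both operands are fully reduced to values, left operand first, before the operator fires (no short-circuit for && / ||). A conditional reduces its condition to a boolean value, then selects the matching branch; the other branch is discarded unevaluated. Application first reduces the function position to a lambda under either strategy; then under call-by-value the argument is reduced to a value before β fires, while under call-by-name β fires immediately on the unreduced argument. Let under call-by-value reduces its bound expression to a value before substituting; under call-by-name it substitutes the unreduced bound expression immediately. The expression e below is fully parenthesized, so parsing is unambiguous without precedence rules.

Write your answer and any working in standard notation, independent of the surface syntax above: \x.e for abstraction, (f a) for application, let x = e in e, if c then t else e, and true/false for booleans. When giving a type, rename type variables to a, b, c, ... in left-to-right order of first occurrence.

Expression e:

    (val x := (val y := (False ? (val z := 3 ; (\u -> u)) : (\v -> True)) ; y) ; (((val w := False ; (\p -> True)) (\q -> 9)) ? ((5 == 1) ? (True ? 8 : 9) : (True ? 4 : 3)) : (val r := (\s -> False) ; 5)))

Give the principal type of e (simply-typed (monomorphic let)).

Derivation:
  unify Bool ~ Bool
let z : Int
u : a
\u._ : a -> a
\v._ : b -> Bool
  unify a -> a ~ b -> Bool
  unify a ~ b
  unify b ~ Bool
let y : Bool -> Bool
y : Bool -> Bool
let x : Bool -> Bool
let w : Bool
\p._ : c -> Bool
\q._ : d -> Int
  unify c -> Bool ~ (d -> Int) -> e
  unify c ~ d -> Int
  unify Bool ~ e
_ _ : Bool
  unify Bool ~ Bool
  unify Int ~ Int
  unify Int ~ Int
  unify Bool ~ Bool
  unify Bool ~ Bool
  unify Int ~ Int
  unify Bool ~ Bool
  unify Int ~ Int
  unify Int ~ Int
\s._ : f -> Bool
let r : f -> Bool
  unify Int ~ Int

Answer: Int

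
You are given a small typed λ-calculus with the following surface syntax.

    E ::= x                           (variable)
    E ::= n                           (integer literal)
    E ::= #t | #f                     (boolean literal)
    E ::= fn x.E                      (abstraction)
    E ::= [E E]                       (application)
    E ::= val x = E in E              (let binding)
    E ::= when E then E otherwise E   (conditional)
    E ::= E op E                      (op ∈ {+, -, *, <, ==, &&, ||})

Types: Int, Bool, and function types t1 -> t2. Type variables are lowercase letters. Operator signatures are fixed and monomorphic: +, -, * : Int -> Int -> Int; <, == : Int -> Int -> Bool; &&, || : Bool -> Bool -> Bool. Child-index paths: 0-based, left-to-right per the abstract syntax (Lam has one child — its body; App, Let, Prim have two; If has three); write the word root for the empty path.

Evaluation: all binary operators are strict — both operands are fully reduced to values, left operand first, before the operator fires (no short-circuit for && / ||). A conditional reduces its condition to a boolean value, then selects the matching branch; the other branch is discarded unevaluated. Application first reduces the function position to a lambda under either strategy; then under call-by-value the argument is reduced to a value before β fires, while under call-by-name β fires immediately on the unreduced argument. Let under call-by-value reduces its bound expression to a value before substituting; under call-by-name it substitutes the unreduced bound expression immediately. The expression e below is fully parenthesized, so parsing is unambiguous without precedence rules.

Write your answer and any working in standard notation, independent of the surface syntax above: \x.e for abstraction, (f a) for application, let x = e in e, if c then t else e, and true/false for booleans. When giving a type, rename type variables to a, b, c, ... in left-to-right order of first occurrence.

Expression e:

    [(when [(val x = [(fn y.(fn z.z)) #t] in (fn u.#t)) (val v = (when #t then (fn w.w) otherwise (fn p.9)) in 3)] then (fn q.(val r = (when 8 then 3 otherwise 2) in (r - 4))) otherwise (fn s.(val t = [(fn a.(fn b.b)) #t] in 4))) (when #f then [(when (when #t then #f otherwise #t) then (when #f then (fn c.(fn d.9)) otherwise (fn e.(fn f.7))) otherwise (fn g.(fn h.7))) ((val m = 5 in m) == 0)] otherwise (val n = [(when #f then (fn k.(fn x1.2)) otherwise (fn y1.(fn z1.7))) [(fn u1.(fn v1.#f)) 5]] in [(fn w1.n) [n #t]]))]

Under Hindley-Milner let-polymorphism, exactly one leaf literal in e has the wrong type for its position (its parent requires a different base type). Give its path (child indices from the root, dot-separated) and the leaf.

Answer: 0.1.0.0.0 : 8

Derivation:
z : b
\z._ : b -> b
\y._ : a -> b -> b
  unify a -> b -> b ~ Bool -> c
  unify a ~ Bool
  unify b -> b ~ c
_ _ : b -> b
let x : forall. b -> b
\u._ : d -> Bool
  unify Bool ~ Bool
w : e
\w._ : e -> e
\p._ : f -> Int
  unify e -> e ~ f -> Int
  unify e ~ f
  unify f ~ Int
let v : Int -> Int
  unify d -> Bool ~ Int -> g
  unify d ~ Int
  unify Bool ~ g
_ _ : Bool
  unify Bool ~ Bool
  unify Int ~ Bool
  FAIL: mismatch Int ~ Bool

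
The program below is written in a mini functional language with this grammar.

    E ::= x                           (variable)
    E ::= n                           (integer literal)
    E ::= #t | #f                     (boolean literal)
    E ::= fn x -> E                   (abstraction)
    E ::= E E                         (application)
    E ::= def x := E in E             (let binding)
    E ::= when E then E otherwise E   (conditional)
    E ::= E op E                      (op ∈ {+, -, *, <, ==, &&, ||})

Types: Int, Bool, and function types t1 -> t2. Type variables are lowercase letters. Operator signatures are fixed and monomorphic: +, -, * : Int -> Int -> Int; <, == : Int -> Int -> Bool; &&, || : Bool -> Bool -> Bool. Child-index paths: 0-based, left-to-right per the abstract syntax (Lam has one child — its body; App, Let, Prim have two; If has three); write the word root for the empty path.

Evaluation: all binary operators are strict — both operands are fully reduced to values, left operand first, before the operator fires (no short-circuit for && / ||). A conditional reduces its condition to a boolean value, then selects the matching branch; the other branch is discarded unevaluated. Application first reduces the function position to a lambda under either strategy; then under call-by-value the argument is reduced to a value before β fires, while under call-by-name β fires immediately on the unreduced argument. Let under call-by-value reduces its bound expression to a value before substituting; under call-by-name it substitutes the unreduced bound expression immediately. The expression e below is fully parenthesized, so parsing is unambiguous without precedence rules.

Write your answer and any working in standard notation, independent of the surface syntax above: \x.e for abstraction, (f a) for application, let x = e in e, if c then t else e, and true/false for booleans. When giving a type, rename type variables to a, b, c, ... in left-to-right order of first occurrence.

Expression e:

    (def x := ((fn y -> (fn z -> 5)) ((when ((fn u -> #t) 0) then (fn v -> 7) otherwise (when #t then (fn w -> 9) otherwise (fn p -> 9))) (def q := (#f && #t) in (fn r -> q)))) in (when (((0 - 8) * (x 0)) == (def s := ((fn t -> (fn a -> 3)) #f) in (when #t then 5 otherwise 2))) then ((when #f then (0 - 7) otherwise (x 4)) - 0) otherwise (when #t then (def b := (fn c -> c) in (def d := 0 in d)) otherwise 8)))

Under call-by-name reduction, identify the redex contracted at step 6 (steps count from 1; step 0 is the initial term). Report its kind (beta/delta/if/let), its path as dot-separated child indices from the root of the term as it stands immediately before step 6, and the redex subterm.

Working:
step 0: (let x = ((\y.(\z.5)) ((if ((\u.true) 0) then (\v.7) else (if true then (\w.9) else (\p.9))) (let q = (false && true) in (\r.q)))) in (if (((0 - 8) * (x 0)) == (let s = ((\t.(\a.3)) false) in (if true then 5 else 2))) then ((if false then (0 - 7) else (x 4)) - 0) else (if true then (let b = (\c.c) in (let d = 0 in d)) else 8)))
step 1: [let@root] (if (((0 - 8) * (((\y.(\z.5)) ((if ((\u.true) 0) then (\v.7) else (if true then (\w.9) else (\p.9))) (let q = (false && true) in (\r.q)))) 0)) == (let s = ((\t.(\a.3)) false) in (if true then 5 else 2))) then ((if false then (0 - 7) else (((\y.(\z.5)) ((if ((\u.true) 0) then (\v.7) else (if true then (\w.9) else (\p.9))) (let q = (false && true) in (\r.q)))) 4)) - 0) else (if true then (let b = (\c.c) in (let d = 0 in d)) else 8))
step 2: [delta@0.0.0] (if ((-8 * (((\y.(\z.5)) ((if ((\u.true) 0) then (\v.7) else (if true then (\w.9) else (\p.9))) (let q = (false && true) in (\r.q)))) 0)) == (let s = ((\t.(\a.3)) false) in (if true then 5 else 2))) then ((if false then (0 - 7) else (((\y.(\z.5)) ((if ((\u.true) 0) then (\v.7) else (if true then (\w.9) else (\p.9))) (let q = (false && true) in (\r.q)))) 4)) - 0) else (if true then (let b = (\c.c) in (let d = 0 in d)) else 8))
step 3: [beta@0.0.1.0] (if ((-8 * ((\z.5) 0)) == (let s = ((\t.(\a.3)) false) in (if true then 5 else 2))) then ((if false then (0 - 7) else (((\y.(\z.5)) ((if ((\u.true) 0) then (\v.7) else (if true then (\w.9) else (\p.9))) (let q = (false && true) in (\r.q)))) 4)) - 0) else (if true then (let b = (\c.c) in (let d = 0 in d)) else 8))
step 4: [beta@0.0.1] (if ((-8 * 5) == (let s = ((\t.(\a.3)) false) in (if true then 5 else 2))) then ((if false then (0 - 7) else (((\y.(\z.5)) ((if ((\u.true) 0) then (\v.7) else (if true then (\w.9) else (\p.9))) (let q = (false && true) in (\r.q)))) 4)) - 0) else (if true then (let b = (\c.c) in (let d = 0 in d)) else 8))
step 5: [delta@0.0] (if (-40 == (let s = ((\t.(\a.3)) false) in (if true then 5 else 2))) then ((if false then (0 - 7) else (((\y.(\z.5)) ((if ((\u.true) 0) then (\v.7) else (if true then (\w.9) else (\p.9))) (let q = (false && true) in (\r.q)))) 4)) - 0) else (if true then (let b = (\c.c) in (let d = 0 in d)) else 8))
step 6: [let@0.1] (if (-40 == (if true then 5 else 2)) then ((if false then (0 - 7) else (((\y.(\z.5)) ((if ((\u.true) 0) then (\v.7) else (if true then (\w.9) else (\p.9))) (let q = (false && true) in (\r.q)))) 4)) - 0) else (if true then (let b = (\c.c) in (let d = 0 in d)) else 8))

Answer: let at 0.1 : (let s = ((\t.(\a.3)) false) in (if true then 5 else 2))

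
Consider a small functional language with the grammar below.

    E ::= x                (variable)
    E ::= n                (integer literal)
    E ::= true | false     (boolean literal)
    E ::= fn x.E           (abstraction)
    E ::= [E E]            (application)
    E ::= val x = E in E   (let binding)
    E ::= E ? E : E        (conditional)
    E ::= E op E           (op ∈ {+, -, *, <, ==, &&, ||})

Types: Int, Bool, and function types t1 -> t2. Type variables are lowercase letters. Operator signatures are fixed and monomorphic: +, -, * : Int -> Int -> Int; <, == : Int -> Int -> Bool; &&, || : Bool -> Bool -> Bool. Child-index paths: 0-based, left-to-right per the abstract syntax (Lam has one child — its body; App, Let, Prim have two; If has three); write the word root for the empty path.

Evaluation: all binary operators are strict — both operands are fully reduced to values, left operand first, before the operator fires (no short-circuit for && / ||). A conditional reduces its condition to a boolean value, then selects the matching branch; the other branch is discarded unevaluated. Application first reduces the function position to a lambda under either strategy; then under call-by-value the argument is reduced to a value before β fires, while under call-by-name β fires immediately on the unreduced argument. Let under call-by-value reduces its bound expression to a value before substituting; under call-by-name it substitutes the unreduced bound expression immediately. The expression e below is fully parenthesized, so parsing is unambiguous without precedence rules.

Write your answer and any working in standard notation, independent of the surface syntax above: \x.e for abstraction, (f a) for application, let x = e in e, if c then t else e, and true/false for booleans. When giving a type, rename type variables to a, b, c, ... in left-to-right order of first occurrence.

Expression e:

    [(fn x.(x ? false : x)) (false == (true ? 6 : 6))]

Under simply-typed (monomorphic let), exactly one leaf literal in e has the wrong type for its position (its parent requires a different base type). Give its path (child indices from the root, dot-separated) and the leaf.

Trace:
x : a
  unify a ~ Bool
x : Bool
  unify Bool ~ Bool
\x._ : Bool -> Bool
  unify Bool ~ Int
  FAIL: mismatch Bool ~ Int

Answer: 1.0 : false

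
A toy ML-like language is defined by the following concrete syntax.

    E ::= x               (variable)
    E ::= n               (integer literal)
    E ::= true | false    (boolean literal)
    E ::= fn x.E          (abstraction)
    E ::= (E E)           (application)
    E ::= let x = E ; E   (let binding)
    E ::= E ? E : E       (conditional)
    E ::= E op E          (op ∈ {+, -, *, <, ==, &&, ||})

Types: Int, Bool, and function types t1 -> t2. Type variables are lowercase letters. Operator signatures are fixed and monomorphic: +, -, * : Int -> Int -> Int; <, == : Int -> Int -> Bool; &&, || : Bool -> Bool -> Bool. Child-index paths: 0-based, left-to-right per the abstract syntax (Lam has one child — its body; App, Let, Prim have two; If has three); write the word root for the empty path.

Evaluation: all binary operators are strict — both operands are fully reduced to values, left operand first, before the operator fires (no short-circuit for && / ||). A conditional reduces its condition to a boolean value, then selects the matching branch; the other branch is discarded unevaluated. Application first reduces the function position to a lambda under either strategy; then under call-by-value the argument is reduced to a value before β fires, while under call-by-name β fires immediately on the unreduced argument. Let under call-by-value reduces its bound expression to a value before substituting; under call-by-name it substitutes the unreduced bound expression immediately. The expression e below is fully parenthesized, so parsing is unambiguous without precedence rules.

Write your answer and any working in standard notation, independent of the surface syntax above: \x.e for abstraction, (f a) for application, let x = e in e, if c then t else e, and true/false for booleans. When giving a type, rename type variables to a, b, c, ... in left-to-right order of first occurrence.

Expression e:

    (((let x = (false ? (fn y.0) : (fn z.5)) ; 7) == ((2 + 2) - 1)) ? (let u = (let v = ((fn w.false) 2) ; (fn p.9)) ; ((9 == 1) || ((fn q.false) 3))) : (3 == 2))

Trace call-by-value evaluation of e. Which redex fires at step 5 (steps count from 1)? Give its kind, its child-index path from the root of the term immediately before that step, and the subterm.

Answer: delta at 0 : (7 == 3)

Trace:
step 0: (if ((let x = (if false then (\y.0) else (\z.5)) in 7) == ((2 + 2) - 1)) then (let u = (let v = ((\w.false) 2) in (\p.9)) in ((9 == 1) || ((\q.false) 3))) else (3 == 2))
step 1: [if@0.0.0] (if ((let x = (\z.5) in 7) == ((2 + 2) - 1)) then (let u = (let v = ((\w.false) 2) in (\p.9)) in ((9 == 1) || ((\q.false) 3))) else (3 == 2))
step 2: [let@0.0] (if (7 == ((2 + 2) - 1)) then (let u = (let v = ((\w.false) 2) in (\p.9)) in ((9 == 1) || ((\q.false) 3))) else (3 == 2))
step 3: [delta@0.1.0] (if (7 == (4 - 1)) then (let u = (let v = ((\w.false) 2) in (\p.9)) in ((9 == 1) || ((\q.false) 3))) else (3 == 2))
step 4: [delta@0.1] (if (7 == 3) then (let u = (let v = ((\w.false) 2) in (\p.9)) in ((9 == 1) || ((\q.false) 3))) else (3 == 2))
step 5: [delta@0] (if false then (let u = (let v = ((\w.false) 2) in (\p.9)) in ((9 == 1) || ((\q.false) 3))) else (3 == 2))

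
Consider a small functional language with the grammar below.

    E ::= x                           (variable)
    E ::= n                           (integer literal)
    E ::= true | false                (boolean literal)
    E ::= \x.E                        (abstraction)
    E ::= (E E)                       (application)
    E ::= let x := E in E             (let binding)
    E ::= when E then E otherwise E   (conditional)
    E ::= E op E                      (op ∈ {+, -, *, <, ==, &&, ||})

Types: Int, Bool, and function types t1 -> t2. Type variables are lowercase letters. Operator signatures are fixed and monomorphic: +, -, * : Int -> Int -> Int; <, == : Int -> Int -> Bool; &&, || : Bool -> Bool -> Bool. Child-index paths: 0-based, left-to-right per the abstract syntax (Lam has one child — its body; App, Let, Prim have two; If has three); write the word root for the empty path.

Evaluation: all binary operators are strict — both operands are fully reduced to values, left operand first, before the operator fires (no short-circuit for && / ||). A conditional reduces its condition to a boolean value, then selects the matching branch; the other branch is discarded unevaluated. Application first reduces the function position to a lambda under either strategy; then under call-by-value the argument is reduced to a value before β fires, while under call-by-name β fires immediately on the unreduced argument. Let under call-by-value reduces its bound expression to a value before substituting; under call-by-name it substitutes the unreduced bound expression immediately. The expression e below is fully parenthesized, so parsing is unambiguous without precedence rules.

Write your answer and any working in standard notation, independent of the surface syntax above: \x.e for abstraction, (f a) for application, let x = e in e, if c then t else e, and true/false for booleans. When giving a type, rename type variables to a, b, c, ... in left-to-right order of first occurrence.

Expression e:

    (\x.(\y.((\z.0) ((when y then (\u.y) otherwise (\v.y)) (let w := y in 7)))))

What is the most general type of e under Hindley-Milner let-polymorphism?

Working:
\z._ : c -> Int
y : b
  unify b ~ Bool
y : Bool
\u._ : d -> Bool
y : Bool
\v._ : e -> Bool
  unify d -> Bool ~ e -> Bool
  unify d ~ e
  unify Bool ~ Bool
y : Bool
let w : Bool
  unify e -> Bool ~ Int -> f
  unify e ~ Int
  unify Bool ~ f
_ _ : Bool
  unify c -> Int ~ Bool -> g
  unify c ~ Bool
  unify Int ~ g
_ _ : Int
\y._ : Bool -> Int
\x._ : a -> Bool -> Int

Answer: a -> Bool -> Int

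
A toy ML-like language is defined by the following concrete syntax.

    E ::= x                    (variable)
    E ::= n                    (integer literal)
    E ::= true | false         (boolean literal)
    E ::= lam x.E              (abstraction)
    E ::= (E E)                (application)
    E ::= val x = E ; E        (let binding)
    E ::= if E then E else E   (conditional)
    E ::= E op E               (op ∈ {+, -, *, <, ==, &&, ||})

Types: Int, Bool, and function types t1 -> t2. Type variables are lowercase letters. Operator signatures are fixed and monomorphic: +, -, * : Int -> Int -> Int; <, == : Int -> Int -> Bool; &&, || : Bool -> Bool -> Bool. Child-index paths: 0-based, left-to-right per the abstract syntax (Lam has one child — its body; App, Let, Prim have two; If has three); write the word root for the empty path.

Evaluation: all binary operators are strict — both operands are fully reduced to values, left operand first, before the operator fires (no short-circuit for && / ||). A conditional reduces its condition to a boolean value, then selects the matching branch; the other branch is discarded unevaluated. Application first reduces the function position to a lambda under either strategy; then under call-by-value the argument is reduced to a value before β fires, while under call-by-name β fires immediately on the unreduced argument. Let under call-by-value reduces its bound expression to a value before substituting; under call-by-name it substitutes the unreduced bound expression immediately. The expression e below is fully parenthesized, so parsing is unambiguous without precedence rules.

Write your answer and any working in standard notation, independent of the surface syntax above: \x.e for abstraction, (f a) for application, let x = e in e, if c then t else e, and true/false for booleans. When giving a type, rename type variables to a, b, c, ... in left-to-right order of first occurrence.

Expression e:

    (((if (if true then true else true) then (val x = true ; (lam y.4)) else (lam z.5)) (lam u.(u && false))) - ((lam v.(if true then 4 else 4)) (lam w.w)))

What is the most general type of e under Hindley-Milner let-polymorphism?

Answer: Int

Derivation:
  unify Bool ~ Bool
  unify Bool ~ Bool
  unify Bool ~ Bool
let x : Bool
\y._ : a -> Int
\z._ : b -> Int
  unify a -> Int ~ b -> Int
  unify a ~ b
  unify Int ~ Int
u : c
  unify c ~ Bool
  unify Bool ~ Bool
\u._ : Bool -> Bool
  unify b -> Int ~ (Bool -> Bool) -> d
  unify b ~ Bool -> Bool
  unify Int ~ d
_ _ : Int
  unify Int ~ Int
  unify Bool ~ Bool
  unify Int ~ Int
\v._ : e -> Int
w : f
\w._ : f -> f
  unify e -> Int ~ (f -> f) -> g
  unify e ~ f -> f
  unify Int ~ g
_ _ : Int
  unify Int ~ Int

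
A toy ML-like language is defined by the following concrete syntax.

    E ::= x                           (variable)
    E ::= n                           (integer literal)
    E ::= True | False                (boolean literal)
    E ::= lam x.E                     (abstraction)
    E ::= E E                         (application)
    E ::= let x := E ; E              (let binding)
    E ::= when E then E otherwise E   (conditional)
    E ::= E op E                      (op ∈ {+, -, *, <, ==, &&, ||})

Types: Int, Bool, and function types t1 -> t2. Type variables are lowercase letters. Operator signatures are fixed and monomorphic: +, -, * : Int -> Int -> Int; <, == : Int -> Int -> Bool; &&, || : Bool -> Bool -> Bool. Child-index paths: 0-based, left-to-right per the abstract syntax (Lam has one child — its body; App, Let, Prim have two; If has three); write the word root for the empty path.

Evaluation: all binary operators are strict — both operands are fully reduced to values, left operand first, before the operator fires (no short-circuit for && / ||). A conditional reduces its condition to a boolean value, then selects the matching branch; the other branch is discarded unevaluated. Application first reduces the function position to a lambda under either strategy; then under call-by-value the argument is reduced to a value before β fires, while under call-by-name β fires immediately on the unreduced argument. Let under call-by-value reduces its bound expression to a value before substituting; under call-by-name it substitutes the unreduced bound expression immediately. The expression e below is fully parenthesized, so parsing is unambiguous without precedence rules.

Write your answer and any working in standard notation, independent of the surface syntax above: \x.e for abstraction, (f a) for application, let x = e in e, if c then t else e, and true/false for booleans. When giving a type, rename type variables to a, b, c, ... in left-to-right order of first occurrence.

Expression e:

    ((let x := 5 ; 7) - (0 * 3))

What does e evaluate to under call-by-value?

Trace:
step 0: ((let x = 5 in 7) - (0 * 3))
step 1: [let@0] (7 - (0 * 3))
step 2: [delta@1] (7 - 0)
step 3: [delta@root] 7

Answer: 7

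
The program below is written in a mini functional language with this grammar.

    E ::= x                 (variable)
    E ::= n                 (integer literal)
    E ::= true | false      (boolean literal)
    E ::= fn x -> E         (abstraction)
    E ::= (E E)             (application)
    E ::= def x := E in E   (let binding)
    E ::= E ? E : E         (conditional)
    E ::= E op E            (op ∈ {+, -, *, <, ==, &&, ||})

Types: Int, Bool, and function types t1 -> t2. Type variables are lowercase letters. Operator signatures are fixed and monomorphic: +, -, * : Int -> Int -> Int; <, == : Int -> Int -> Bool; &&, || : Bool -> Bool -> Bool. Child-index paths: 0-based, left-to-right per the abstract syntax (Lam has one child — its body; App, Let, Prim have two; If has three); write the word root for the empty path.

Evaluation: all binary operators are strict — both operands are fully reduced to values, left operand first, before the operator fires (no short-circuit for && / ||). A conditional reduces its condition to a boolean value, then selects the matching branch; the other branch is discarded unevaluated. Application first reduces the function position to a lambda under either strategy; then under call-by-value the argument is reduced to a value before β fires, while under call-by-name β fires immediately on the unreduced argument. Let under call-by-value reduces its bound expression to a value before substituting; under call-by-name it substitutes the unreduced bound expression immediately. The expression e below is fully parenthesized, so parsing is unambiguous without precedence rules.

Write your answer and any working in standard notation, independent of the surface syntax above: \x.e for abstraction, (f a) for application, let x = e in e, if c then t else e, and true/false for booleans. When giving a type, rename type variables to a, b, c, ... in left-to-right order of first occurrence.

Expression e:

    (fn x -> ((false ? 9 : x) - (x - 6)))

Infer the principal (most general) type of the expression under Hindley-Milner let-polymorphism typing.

Derivation:
  unify Bool ~ Bool
x : a
  unify Int ~ a
  unify Int ~ Int
x : Int
  unify Int ~ Int
  unify Int ~ Int
  unify Int ~ Int
\x._ : Int -> Int

Answer: Int -> Int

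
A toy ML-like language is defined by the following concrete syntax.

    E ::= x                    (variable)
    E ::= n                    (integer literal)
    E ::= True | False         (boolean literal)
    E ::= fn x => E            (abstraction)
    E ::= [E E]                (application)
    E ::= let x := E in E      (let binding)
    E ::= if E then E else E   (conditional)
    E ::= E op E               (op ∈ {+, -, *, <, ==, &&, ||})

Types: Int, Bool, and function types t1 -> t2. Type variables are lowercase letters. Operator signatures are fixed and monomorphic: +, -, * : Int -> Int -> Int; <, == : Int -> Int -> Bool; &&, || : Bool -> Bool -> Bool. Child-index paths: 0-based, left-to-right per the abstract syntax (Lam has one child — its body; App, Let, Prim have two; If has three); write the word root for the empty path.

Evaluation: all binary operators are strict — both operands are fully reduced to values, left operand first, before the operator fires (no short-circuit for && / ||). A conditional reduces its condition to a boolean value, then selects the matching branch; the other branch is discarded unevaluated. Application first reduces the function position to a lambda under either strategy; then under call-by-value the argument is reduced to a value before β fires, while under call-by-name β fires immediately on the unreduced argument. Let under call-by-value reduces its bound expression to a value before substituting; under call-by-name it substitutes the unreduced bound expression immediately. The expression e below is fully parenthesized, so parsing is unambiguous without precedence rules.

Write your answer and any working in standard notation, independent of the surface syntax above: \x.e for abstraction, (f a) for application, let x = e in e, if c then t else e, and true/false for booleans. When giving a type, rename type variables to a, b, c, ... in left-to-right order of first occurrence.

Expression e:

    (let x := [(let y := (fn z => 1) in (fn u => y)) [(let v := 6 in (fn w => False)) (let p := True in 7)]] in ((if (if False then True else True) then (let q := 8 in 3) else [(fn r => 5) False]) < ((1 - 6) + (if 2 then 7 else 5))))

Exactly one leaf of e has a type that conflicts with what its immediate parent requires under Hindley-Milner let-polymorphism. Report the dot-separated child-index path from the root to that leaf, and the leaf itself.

Answer: 1.1.1.0 : 2

Working:
\z._ : a -> Int
let y : forall. a -> Int
y : c -> Int
\u._ : b -> c -> Int
let v : Int
\w._ : d -> Bool
let p : Bool
  unify d -> Bool ~ Int -> e
  unify d ~ Int
  unify Bool ~ e
_ _ : Bool
  unify b -> c -> Int ~ Bool -> f
  unify b ~ Bool
  unify c -> Int ~ f
_ _ : c -> Int
let x : forall. c -> Int
  unify Bool ~ Bool
  unify Bool ~ Bool
  unify Bool ~ Bool
let q : Int
\r._ : g -> Int
  unify g -> Int ~ Bool -> h
  unify g ~ Bool
  unify Int ~ h
_ _ : Int
  unify Int ~ Int
  unify Int ~ Int
  unify Int ~ Int
  unify Int ~ Int
  unify Int ~ Int
  unify Int ~ Bool
  FAIL: mismatch Int ~ Bool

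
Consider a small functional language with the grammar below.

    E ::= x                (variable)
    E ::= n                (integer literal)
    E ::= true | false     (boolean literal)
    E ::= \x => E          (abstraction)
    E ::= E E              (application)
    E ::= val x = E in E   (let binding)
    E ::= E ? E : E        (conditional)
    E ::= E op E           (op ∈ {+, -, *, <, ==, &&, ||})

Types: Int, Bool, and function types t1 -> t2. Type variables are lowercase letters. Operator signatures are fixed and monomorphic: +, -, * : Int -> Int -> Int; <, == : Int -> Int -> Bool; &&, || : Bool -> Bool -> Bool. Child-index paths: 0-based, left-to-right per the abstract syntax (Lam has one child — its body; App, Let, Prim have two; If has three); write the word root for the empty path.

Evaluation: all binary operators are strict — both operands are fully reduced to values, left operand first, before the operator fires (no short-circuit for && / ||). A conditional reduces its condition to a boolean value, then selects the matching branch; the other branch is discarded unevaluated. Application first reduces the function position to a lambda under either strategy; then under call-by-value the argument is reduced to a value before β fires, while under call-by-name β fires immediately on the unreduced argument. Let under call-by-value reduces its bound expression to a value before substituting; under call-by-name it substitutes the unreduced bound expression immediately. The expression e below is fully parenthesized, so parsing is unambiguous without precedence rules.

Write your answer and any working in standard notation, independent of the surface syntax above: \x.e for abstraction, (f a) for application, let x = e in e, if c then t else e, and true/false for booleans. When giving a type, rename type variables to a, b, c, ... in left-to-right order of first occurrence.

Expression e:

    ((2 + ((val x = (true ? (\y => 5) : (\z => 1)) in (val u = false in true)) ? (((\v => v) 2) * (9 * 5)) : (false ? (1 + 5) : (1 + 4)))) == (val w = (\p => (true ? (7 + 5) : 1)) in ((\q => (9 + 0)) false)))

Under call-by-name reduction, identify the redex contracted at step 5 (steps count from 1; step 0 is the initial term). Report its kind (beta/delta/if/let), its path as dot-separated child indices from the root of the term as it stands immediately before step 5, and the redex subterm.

Working:
step 0: ((2 + (if (let x = (if true then (\y.5) else (\z.1)) in (let u = false in true)) then (((\v.v) 2) * (9 * 5)) else (if false then (1 + 5) else (1 + 4)))) == (let w = (\p.(if true then (7 + 5) else 1)) in ((\q.(9 + 0)) false)))
step 1: [let@0.1.0] ((2 + (if (let u = false in true) then (((\v.v) 2) * (9 * 5)) else (if false then (1 + 5) else (1 + 4)))) == (let w = (\p.(if true then (7 + 5) else 1)) in ((\q.(9 + 0)) false)))
step 2: [let@0.1.0] ((2 + (if true then (((\v.v) 2) * (9 * 5)) else (if false then (1 + 5) else (1 + 4)))) == (let w = (\p.(if true then (7 + 5) else 1)) in ((\q.(9 + 0)) false)))
step 3: [if@0.1] ((2 + (((\v.v) 2) * (9 * 5))) == (let w = (\p.(if true then (7 + 5) else 1)) in ((\q.(9 + 0)) false)))
step 4: [beta@0.1.0] ((2 + (2 * (9 * 5))) == (let w = (\p.(if true then (7 + 5) else 1)) in ((\q.(9 + 0)) false)))
step 5: [delta@0.1.1] ((2 + (2 * 45)) == (let w = (\p.(if true then (7 + 5) else 1)) in ((\q.(9 + 0)) false)))

Answer: delta at 0.1.1 : (9 * 5)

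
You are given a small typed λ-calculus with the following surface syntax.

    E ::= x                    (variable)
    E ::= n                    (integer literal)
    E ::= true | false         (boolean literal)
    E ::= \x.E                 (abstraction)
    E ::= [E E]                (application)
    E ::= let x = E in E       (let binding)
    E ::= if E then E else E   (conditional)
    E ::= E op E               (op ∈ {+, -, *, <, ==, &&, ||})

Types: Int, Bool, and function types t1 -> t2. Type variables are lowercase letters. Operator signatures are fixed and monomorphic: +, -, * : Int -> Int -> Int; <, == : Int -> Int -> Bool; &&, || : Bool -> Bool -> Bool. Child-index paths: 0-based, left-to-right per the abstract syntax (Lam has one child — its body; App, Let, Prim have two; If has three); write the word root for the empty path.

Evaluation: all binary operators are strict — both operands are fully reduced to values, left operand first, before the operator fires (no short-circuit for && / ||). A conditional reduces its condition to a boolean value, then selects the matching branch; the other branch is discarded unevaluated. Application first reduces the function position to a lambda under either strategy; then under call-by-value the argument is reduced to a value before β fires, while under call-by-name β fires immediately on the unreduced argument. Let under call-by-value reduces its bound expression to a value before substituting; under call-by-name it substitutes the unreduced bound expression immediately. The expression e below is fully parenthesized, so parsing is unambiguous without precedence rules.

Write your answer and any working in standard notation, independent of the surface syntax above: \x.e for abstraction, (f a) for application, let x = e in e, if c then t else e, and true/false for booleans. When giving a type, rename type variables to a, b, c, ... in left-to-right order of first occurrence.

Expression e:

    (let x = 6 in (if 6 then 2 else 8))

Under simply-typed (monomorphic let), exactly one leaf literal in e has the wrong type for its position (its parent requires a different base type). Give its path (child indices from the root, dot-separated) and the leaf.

Answer: 1.0 : 6

Derivation:
let x : Int
  unify Int ~ Bool
  FAIL: mismatch Int ~ Bool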